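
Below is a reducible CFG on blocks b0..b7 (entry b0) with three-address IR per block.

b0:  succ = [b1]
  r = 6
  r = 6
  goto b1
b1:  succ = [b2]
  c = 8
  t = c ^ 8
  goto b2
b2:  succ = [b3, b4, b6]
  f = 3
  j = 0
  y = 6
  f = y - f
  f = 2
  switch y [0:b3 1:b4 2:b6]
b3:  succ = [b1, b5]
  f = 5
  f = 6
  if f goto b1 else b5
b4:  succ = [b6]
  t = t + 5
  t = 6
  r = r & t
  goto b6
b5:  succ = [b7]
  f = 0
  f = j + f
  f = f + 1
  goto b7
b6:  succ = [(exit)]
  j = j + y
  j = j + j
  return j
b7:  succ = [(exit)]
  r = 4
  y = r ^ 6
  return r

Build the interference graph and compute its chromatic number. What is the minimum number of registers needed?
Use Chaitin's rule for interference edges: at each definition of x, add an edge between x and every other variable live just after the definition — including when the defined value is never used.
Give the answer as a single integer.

Answer: 5

Derivation:
def/use:
  b0: {r} / ∅
  b1: {c,t} / ∅
  b2: {f,j,y} / ∅
  b3: {f} / ∅
  b4: {r,t} / {r,t}
  b5: {f} / {j}
  b6: {j} / {j,y}
  b7: {r,y} / ∅

Liveness:
  b0: in=∅ out={r}
  b1: in={r} out={r,t}
  b2: in={r,t} out={j,r,t,y}
  b3: in={j,r} out={j,r}
  b4: in={j,r,t,y} out={j,y}
  b5: in={j} out=∅
  b6: in={j,y} out=∅
  b7: in=∅ out=∅

Interference:
  c — {r}
  f — {j,r,t,y}
  j — {f,r,t,y}
  r — {c,f,j,t,y}
  t — {f,j,r,y}
  y — {f,j,r,t}

Registers:
  clique {f,j,r,t,y} ⇒ need ≥ 5
  assign c→r1 f→r1 j→r2 r→r0 t→r3 y→r4 — no edge inside a register ⇒ χ ≤ 5
  χ = 5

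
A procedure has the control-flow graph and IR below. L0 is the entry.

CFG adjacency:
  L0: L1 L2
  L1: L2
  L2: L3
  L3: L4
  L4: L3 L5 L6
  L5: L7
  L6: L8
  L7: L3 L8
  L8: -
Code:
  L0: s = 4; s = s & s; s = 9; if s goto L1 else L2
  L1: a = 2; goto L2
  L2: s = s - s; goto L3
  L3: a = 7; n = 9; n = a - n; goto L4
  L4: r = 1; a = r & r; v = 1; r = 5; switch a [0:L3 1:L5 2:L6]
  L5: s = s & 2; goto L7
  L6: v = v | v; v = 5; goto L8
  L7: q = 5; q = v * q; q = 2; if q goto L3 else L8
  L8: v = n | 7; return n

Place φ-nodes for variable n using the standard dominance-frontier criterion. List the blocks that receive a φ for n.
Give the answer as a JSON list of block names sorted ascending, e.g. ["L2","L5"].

Answer: ["L3"]

Derivation:
idom tree: L1←L0 L2←L0 L3←L2 L4←L3 L5←L4 L6←L4 L7←L5 L8←L4
Dom at joins:
  L2: preds {L0,L1}: {L0} ∩ {L0,L1} = {L0}; idom=L0
  L3: preds {L2,L4,L7}: {L0,L2} ∩ {L0,L2,L3,L4} ∩ {L0,L2,L3,L4,L5,L7} = {L0,L2}; idom=L2
  L8: preds {L6,L7}: {L0,L2,L3,L4,L6} ∩ {L0,L2,L3,L4,L5,L7} = {L0,L2,L3,L4}; idom=L4

DF walk-up:
  join L2 pred L0: · stop@L0
  join L2 pred L1: L1 stop@L0
  join L3 pred L2: · stop@L2
  join L3 pred L4: L4→L3 stop@L2
  join L3 pred L7: L7→L5→L4→L3 stop@L2
  join L8 pred L6: L6 stop@L4
  join L8 pred L7: L7→L5 stop@L4
  L0: DF=∅
  L1: DF={L2}
  L2: DF=∅
  L3: DF={L3}
  L4: DF={L3}
  L5: DF={L3,L8}
  L6: DF={L8}
  L7: DF={L3,L8}
  L8: DF=∅

φ for n: defs {L3}
  DF⁺ = {L3}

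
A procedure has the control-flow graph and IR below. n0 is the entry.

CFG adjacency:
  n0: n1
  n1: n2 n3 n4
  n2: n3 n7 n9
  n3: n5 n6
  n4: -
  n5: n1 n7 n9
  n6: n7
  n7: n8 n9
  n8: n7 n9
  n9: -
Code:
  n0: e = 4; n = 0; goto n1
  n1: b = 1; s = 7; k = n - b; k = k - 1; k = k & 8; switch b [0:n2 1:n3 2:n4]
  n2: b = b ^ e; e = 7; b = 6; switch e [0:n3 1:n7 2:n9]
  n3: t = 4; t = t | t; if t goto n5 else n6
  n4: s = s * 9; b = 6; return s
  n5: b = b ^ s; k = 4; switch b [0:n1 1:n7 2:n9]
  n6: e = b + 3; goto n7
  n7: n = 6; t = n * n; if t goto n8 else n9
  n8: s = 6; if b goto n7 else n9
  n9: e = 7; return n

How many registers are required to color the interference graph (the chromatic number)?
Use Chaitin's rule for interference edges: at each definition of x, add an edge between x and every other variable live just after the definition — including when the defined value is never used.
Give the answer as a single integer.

Answer: 5

Derivation:
Block summaries:
  n0: {e,n} / ∅
  n1: {b,k,s} / {n}
  n2: {b,e} / {b,e}
  n3: {t} / ∅
  n4: {b,s} / {s}
  n5: {b,k} / {b,s}
  n6: {e} / {b}
  n7: {n,t} / ∅
  n8: {s} / {b}
  n9: {e} / {n}

Liveness:
  n0 li=∅ lo={e,n}
  n1 li={e,n} lo={b,e,n,s}
  n2 li={b,e,n,s} lo={b,e,n,s}
  n3 li={b,e,n,s} lo={b,e,n,s}
  n4 li={s} lo=∅
  n5 li={b,e,n,s} lo={b,e,n}
  n6 li={b} lo={b}
  n7 li={b} lo={b,n}
  n8 li={b,n} lo={b,n}
  n9 li={n} lo=∅

Conflict graph:
  b: {e,k,n,s,t}
  e: {b,k,n,s,t}
  k: {b,e,n,s}
  n: {b,e,k,s,t}
  s: {b,e,k,n,t}
  t: {b,e,n,s}

Colouring:
  {b,e,k,n,s} pairwise interfere (5-clique) ⇒ χ ≥ 5
  5-colouring: R0={b}  R1={e}  R2={n}  R3={s}  R4={k,t}
  χ = 5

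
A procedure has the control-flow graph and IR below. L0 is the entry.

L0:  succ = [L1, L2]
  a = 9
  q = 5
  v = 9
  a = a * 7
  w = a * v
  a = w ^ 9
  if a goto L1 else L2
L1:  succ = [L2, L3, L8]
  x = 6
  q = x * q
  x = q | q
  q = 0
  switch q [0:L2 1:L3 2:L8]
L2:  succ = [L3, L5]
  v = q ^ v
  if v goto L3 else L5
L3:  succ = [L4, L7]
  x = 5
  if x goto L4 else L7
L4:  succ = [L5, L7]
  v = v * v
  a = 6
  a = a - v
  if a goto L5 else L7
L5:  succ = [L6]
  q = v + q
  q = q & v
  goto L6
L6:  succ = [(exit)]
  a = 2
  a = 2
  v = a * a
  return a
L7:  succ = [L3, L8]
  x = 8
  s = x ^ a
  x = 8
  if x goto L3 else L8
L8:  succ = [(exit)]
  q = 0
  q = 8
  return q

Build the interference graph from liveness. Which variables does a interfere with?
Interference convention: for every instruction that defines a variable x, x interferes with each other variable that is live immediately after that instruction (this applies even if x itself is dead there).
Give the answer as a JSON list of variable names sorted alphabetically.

Block summaries:
  L0: {a,q,v,w} / ∅
  L1: {q,x} / {q}
  L2: {v} / {q,v}
  L3: {x} / ∅
  L4: {a,v} / {v}
  L5: {q} / {q,v}
  L6: {a,v} / ∅
  L7: {s,x} / {a}
  L8: {q} / ∅

Liveness:
  L0 li=∅ lo={a,q,v}
  L1 li={a,q,v} lo={a,q,v}
  L2 li={a,q,v} lo={a,q,v}
  L3 li={a,q,v} lo={a,q,v}
  L4 li={q,v} lo={a,q,v}
  L5 li={q,v} lo=∅
  L6 li=∅ lo=∅
  L7 li={a,q,v} lo={a,q,v}
  L8 li=∅ lo=∅

Conflict graph:
  a — {q,s,v,x}
  q — {a,s,v,w,x}
  s — {a,q,v}
  v — {a,q,s,w,x}
  w — {q,v}
  x — {a,q,v}

N(a) = ["q", "s", "v", "x"]

Answer: ["q", "s", "v", "x"]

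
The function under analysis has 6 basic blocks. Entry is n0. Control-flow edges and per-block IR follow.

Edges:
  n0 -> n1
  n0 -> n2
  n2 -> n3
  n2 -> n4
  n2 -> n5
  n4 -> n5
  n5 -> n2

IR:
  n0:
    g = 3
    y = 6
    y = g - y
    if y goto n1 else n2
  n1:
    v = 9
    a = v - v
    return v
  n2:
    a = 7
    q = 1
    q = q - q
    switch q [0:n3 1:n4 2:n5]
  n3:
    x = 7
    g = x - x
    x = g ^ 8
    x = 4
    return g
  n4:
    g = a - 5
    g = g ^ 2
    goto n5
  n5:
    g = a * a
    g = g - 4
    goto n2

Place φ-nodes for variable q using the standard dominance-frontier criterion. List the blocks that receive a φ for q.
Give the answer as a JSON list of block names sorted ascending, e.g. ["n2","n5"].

Answer: ["n2"]

Derivation:
idom tree: n1←n0 n2←n0 n3←n2 n4←n2 n5←n2
Dom at joins:
  n2: preds {n0,n5}: {n0} ∩ {n0,n2,n5} = {n0}; idom=n0
  n5: preds {n2,n4}: {n0,n2} ∩ {n0,n2,n4} = {n0,n2}; idom=n2

DF derivation:
  join n2 pred n0: · stop@n0
  join n2 pred n5: n5→n2 stop@n0
  join n5 pred n2: · stop@n2
  join n5 pred n4: n4 stop@n2
  n0: DF=∅
  n1: DF=∅
  n2: DF={n2}
  n3: DF=∅
  n4: DF={n5}
  n5: DF={n2}

φ for q: defs {n2}
  DF⁺ = {n2}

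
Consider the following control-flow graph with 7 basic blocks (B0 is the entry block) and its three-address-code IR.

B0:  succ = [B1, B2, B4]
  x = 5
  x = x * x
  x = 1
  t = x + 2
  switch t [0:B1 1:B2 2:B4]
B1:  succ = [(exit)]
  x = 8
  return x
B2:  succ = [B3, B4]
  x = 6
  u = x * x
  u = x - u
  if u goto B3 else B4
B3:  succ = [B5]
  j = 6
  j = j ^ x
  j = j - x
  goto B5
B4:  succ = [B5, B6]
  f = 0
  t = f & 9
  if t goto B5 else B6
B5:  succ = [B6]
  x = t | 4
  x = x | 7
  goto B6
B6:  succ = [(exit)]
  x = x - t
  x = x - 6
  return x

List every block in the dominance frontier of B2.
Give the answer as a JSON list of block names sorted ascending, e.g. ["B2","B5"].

idom tree: B1←B0 B2←B0 B3←B2 B4←B0 B5←B0 B6←B0
Dom at joins:
  B4: preds {B0,B2}: {B0} ∩ {B0,B2} = {B0}; idom=B0
  B5: preds {B3,B4}: {B0,B2,B3} ∩ {B0,B4} = {B0}; idom=B0
  B6: preds {B4,B5}: {B0,B4} ∩ {B0,B5} = {B0}; idom=B0

DF walk-up:
  join B4 pred B0: · stop@B0
  join B4 pred B2: B2 stop@B0
  join B5 pred B3: B3→B2 stop@B0
  join B5 pred B4: B4 stop@B0
  join B6 pred B4: B4 stop@B0
  join B6 pred B5: B5 stop@B0
  B0 → ∅
  B1 → ∅
  B2 → {B4,B5}
  B3 → {B5}
  B4 → {B5,B6}
  B5 → {B6}
  B6 → ∅

DF(B2) = ["B4", "B5"]

Answer: ["B4", "B5"]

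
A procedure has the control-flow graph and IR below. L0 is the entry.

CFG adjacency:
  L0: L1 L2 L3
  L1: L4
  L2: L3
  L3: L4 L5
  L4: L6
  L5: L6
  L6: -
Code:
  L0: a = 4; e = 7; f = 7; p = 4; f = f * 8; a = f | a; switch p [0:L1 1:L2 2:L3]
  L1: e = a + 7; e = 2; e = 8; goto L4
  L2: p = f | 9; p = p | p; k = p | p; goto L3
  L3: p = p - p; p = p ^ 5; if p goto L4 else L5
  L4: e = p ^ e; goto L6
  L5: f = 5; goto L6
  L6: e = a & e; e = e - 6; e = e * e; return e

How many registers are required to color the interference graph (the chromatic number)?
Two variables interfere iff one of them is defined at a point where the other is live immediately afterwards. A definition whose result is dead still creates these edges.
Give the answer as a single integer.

Answer: 4

Derivation:
Per-block:
  L0 def {a,e,f,p} use ∅
  L1 def {e} use {a}
  L2 def {k,p} use {f}
  L3 def {p} use {p}
  L4 def {e} use {e,p}
  L5 def {f} use ∅
  L6 def {e} use {a,e}

Liveness:
  live L0: ∅→{a,e,f,p}
  live L1: {a,p}→{a,e,p}
  live L2: {a,e,f}→{a,e,p}
  live L3: {a,e,p}→{a,e,p}
  live L4: {a,e,p}→{a,e}
  live L5: {a,e}→{a,e}
  live L6: {a,e}→∅

Conflict graph:
  a: {e,f,k,p}
  e: {a,f,k,p}
  f: {a,e,p}
  k: {a,e,p}
  p: {a,e,f,k}

Registers:
  clique {a,e,f,p} ⇒ need ≥ 4
  assign a→r0 e→r1 f→r3 k→r3 p→r2 — no edge inside a register ⇒ χ ≤ 4
  χ = 4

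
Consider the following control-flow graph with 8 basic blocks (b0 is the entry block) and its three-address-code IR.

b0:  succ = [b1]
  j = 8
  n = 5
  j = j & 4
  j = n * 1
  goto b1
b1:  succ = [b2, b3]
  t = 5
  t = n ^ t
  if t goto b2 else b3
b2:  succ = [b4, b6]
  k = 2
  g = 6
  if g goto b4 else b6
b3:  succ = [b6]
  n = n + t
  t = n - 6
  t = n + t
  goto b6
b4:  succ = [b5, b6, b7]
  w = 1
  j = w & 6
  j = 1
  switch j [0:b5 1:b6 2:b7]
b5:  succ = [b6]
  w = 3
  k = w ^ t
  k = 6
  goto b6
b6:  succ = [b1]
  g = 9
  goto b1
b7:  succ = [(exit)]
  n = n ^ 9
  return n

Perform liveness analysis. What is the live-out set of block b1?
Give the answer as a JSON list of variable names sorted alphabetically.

Per-block:
  b0 def {j,n} use ∅
  b1 def {t} use {n}
  b2 def {g,k} use ∅
  b3 def {n,t} use {n,t}
  b4 def {j,w} use ∅
  b5 def {k,w} use {t}
  b6 def {g} use ∅
  b7 def {n} use {n}

Backward fixpoint:
  b0: in=∅ out={n}
  b1: in={n} out={n,t}
  b2: in={n,t} out={n,t}
  b3: in={n,t} out={n}
  b4: in={n,t} out={n,t}
  b5: in={n,t} out={n}
  b6: in={n} out={n}
  b7: in={n} out=∅

live-out(b1) = ["n", "t"]

Answer: ["n", "t"]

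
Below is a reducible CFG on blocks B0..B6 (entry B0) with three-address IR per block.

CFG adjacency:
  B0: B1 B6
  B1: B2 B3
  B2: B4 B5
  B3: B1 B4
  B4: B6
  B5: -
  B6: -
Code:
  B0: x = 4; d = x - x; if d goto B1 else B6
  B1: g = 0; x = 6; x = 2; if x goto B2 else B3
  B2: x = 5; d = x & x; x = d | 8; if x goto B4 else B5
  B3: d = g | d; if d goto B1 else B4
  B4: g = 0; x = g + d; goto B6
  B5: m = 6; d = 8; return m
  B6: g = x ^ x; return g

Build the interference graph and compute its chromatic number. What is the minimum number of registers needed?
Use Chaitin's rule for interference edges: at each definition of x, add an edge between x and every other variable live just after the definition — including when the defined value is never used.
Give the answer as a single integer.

Answer: 3

Derivation:
Per-block:
  B0: {d,x} / ∅
  B1: {g,x} / ∅
  B2: {d,x} / ∅
  B3: {d} / {d,g}
  B4: {g,x} / {d}
  B5: {d,m} / ∅
  B6: {g} / {x}

Liveness:
  B0: in=∅ out={d,x}
  B1: in={d} out={d,g}
  B2: in=∅ out={d}
  B3: in={d,g} out={d}
  B4: in={d} out={x}
  B5: in=∅ out=∅
  B6: in={x} out=∅

Interfere edges:
  d↔{g,m,x}
  g↔{d,x}
  m↔{d}
  x↔{d,g}

Chromatic number:
  clique {d,g,x} ⇒ need ≥ 3
  assign d→c0 g→c1 m→c1 x→c2 — no edge inside a register ⇒ χ ≤ 3
  χ = 3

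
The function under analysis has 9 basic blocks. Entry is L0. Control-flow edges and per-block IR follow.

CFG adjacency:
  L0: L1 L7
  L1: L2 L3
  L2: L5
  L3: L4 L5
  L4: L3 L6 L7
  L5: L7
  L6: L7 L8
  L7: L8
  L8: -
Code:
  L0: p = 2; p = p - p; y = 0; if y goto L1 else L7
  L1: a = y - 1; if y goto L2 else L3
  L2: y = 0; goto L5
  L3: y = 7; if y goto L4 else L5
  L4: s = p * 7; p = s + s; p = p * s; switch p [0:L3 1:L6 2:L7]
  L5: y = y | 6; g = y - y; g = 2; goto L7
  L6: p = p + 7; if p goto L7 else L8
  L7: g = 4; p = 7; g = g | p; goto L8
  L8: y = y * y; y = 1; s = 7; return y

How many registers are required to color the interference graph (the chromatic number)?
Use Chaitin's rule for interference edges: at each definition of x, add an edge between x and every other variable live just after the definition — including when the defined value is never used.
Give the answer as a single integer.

Answer: 3

Analysis:
def/use:
  L0: def={p,y} ue=∅
  L1: def={a} ue={y}
  L2: def={y} ue=∅
  L3: def={y} ue=∅
  L4: def={p,s} ue={p}
  L5: def={g,y} ue={y}
  L6: def={p} ue={p}
  L7: def={g,p} ue=∅
  L8: def={s,y} ue={y}

Live sets:
  L0 li=∅ lo={p,y}
  L1 li={p,y} lo={p}
  L2 li=∅ lo={y}
  L3 li={p} lo={p,y}
  L4 li={p,y} lo={p,y}
  L5 li={y} lo={y}
  L6 li={p,y} lo={y}
  L7 li={y} lo={y}
  L8 li={y} lo=∅

Interference:
  a↔{p,y}
  g↔{p,y}
  p↔{a,g,s,y}
  s↔{p,y}
  y↔{a,g,p,s}

Colouring:
  {a,p,y} pairwise interfere (3-clique) ⇒ χ ≥ 3
  3-colouring: c0={p}  c1={y}  c2={a,g,s}
  χ = 3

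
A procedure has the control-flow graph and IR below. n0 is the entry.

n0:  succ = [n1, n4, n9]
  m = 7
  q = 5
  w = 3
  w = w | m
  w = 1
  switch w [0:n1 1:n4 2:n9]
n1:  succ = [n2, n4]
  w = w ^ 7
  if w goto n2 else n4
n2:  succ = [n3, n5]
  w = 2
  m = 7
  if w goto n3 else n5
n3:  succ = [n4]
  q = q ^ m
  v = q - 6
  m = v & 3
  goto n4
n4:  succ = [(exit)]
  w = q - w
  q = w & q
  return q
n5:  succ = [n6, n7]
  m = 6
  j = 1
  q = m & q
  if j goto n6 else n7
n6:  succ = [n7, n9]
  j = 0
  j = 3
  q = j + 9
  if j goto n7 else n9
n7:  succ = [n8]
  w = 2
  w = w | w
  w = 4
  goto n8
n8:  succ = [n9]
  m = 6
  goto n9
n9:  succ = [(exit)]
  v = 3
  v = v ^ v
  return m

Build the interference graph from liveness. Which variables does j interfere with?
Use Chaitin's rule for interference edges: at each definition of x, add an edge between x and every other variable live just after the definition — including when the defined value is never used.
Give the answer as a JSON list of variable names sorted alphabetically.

Answer: ["m", "q"]

Derivation:
def/use:
  n0: def={m,q,w} ue=∅
  n1: def={w} ue={w}
  n2: def={m,w} ue=∅
  n3: def={m,q,v} ue={m,q}
  n4: def={q,w} ue={q,w}
  n5: def={j,m,q} ue={q}
  n6: def={j,q} ue=∅
  n7: def={w} ue=∅
  n8: def={m} ue=∅
  n9: def={v} ue={m}

Backward fixpoint:
  n0: in=∅ out={m,q,w}
  n1: in={q,w} out={q,w}
  n2: in={q} out={m,q,w}
  n3: in={m,q,w} out={q,w}
  n4: in={q,w} out=∅
  n5: in={q} out={m}
  n6: in={m} out={m}
  n7: in=∅ out=∅
  n8: in=∅ out={m}
  n9: in={m} out=∅

Interfere edges:
  j↔{m,q}
  m↔{j,q,v,w}
  q↔{j,m,v,w}
  v↔{m,q,w}
  w↔{m,q,v}

N(j) = ["m", "q"]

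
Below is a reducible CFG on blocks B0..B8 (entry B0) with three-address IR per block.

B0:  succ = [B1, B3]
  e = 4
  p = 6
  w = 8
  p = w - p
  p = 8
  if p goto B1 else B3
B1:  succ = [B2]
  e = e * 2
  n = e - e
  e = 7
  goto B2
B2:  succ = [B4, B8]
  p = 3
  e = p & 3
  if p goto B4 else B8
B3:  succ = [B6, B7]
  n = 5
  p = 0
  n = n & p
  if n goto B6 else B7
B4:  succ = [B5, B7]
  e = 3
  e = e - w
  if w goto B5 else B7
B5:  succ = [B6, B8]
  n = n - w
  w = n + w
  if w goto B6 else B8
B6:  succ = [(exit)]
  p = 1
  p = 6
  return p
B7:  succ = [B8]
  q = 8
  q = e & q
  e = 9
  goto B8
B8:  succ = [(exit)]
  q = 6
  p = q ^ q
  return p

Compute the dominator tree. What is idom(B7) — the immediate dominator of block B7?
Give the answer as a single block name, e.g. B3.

Answer: B0

Derivation:
idom tree: B1←B0 B2←B1 B3←B0 B4←B2 B5←B4 B6←B0 B7←B0 B8←B0
Join-block Dom:
  B6: preds {B3,B5}: {B0,B3} ∩ {B0,B1,B2,B4,B5} = {B0}; idom=B0
  B7: preds {B3,B4}: {B0,B3} ∩ {B0,B1,B2,B4} = {B0}; idom=B0
  B8: preds {B2,B5,B7}: {B0,B1,B2} ∩ {B0,B1,B2,B4,B5} ∩ {B0,B7} = {B0}; idom=B0

idom(B7) = B0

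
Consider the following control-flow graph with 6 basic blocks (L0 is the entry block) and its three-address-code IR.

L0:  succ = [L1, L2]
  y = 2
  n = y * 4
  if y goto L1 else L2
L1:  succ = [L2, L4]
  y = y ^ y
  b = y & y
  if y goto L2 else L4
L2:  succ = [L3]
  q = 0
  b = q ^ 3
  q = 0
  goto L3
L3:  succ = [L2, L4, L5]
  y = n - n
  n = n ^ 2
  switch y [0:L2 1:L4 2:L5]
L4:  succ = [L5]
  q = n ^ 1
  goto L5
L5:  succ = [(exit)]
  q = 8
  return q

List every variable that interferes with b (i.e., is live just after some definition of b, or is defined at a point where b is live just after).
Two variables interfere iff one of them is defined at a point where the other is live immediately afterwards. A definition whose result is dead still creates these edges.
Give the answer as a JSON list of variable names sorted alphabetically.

def/use:
  L0: {n,y} / ∅
  L1: {b,y} / {y}
  L2: {b,q} / ∅
  L3: {n,y} / {n}
  L4: {q} / {n}
  L5: {q} / ∅

Live sets:
  live L0: ∅→{n,y}
  live L1: {n,y}→{n}
  live L2: {n}→{n}
  live L3: {n}→{n}
  live L4: {n}→∅
  live L5: ∅→∅

Interference:
  b — {n,y}
  n — {b,q,y}
  q — {n}
  y — {b,n}

N(b) = ["n", "y"]

Answer: ["n", "y"]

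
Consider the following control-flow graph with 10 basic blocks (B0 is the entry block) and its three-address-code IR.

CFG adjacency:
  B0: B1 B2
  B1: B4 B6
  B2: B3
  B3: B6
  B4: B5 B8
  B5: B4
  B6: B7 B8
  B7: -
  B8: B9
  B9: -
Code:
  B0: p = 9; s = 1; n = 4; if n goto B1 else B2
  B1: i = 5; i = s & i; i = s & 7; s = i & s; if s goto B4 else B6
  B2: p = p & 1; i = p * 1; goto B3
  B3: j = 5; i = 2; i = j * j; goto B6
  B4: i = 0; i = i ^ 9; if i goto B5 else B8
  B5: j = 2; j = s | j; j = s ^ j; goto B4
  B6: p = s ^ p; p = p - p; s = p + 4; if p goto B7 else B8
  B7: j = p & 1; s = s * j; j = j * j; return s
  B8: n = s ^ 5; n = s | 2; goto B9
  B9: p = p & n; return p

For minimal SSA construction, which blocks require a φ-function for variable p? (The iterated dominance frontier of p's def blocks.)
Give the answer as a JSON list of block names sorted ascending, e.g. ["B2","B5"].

Answer: ["B6", "B8"]

Derivation:
idom tree: B1←B0 B2←B0 B3←B2 B4←B1 B5←B4 B6←B0 B7←B6 B8←B0 B9←B8
Dom∩ at merges:
  B4: preds {B1,B5}: {B0,B1} ∩ {B0,B1,B4,B5} = {B0,B1}; idom=B1
  B6: preds {B1,B3}: {B0,B1} ∩ {B0,B2,B3} = {B0}; idom=B0
  B8: preds {B4,B6}: {B0,B1,B4} ∩ {B0,B6} = {B0}; idom=B0

DF walk-up:
  B4←B1: walk · to B1
  B4←B5: walk B5→B4 to B1
  B6←B1: walk B1 to B0
  B6←B3: walk B3→B2 to B0
  B8←B4: walk B4→B1 to B0
  B8←B6: walk B6 to B0
  B0 → ∅
  B1 → {B6,B8}
  B2 → {B6}
  B3 → {B6}
  B4 → {B4,B8}
  B5 → {B4}
  B6 → {B8}
  B7 → ∅
  B8 → ∅
  B9 → ∅

φ for p: defs {B0,B2,B6,B9}
  DF⁺ = {B6,B8}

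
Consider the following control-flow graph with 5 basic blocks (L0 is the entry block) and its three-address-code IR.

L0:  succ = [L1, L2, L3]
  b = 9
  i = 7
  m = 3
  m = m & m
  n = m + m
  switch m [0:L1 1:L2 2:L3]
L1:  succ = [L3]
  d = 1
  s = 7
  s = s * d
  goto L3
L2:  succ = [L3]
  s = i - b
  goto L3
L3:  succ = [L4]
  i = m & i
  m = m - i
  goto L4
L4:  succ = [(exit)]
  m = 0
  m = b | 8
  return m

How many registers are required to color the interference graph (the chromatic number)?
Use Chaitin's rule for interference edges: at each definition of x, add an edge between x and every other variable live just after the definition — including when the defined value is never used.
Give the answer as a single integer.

Answer: 5

Analysis:
def/use:
  L0: def={b,i,m,n} ue=∅
  L1: def={d,s} ue=∅
  L2: def={s} ue={b,i}
  L3: def={i,m} ue={i,m}
  L4: def={m} ue={b}

Backward fixpoint:
  L0 li=∅ lo={b,i,m}
  L1 li={b,i,m} lo={b,i,m}
  L2 li={b,i,m} lo={b,i,m}
  L3 li={b,i,m} lo={b}
  L4 li={b} lo=∅

Interfere edges:
  b — {d,i,m,n,s}
  d — {b,i,m,s}
  i — {b,d,m,n,s}
  m — {b,d,i,n,s}
  n — {b,i,m}
  s — {b,d,i,m}

Chromatic number:
  clique {b,d,i,m,s} ⇒ need ≥ 5
  assign b→R0 d→R3 i→R1 m→R2 n→R3 s→R4 — no edge inside a register ⇒ χ ≤ 5
  χ = 5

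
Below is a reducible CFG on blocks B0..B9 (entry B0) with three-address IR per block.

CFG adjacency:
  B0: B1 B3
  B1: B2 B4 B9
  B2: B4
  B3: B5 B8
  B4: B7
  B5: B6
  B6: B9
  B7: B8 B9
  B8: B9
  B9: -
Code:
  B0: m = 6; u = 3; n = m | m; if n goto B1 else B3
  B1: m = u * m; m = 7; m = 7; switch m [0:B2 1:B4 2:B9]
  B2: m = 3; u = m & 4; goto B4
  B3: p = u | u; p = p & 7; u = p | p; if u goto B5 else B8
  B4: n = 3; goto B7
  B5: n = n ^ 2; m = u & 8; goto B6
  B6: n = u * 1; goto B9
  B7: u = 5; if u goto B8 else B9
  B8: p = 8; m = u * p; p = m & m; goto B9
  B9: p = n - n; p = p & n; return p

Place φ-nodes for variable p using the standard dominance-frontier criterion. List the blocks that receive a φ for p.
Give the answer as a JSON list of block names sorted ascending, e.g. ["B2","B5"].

idom tree: B1←B0 B2←B1 B3←B0 B4←B1 B5←B3 B6←B5 B7←B4 B8←B0 B9←B0
Dom∩ at merges:
  B4: preds {B1,B2}: {B0,B1} ∩ {B0,B1,B2} = {B0,B1}; idom=B1
  B8: preds {B3,B7}: {B0,B3} ∩ {B0,B1,B4,B7} = {B0}; idom=B0
  B9: preds {B1,B6,B7,B8}: {B0,B1} ∩ {B0,B3,B5,B6} ∩ {B0,B1,B4,B7} ∩ {B0,B8} = {B0}; idom=B0

DF walk-up:
  B4←B1: walk · to B1
  B4←B2: walk B2 to B1
  B8←B3: walk B3 to B0
  B8←B7: walk B7→B4→B1 to B0
  B9←B1: walk B1 to B0
  B9←B6: walk B6→B5→B3 to B0
  B9←B7: walk B7→B4→B1 to B0
  B9←B8: walk B8 to B0
  B0 → ∅
  B1 → {B8,B9}
  B2 → {B4}
  B3 → {B8,B9}
  B4 → {B8,B9}
  B5 → {B9}
  B6 → {B9}
  B7 → {B8,B9}
  B8 → {B9}
  B9 → ∅

φ for p: defs {B3,B8,B9}
  DF⁺ = {B8,B9}

Answer: ["B8", "B9"]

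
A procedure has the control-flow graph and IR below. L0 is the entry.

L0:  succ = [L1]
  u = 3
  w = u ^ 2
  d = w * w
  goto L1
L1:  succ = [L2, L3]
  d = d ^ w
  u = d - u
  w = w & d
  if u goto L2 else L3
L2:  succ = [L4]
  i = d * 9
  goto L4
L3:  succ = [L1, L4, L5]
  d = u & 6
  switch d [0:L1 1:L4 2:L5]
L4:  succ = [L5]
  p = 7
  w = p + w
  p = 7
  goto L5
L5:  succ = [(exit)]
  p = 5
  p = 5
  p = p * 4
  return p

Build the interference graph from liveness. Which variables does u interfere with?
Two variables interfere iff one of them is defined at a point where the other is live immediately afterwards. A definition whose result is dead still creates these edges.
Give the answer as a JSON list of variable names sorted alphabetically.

def/use:
  L0: {d,u,w} / ∅
  L1: {d,u,w} / {d,u,w}
  L2: {i} / {d}
  L3: {d} / {u}
  L4: {p,w} / {w}
  L5: {p} / ∅

Liveness:
  L0: in=∅ out={d,u,w}
  L1: in={d,u,w} out={d,u,w}
  L2: in={d,w} out={w}
  L3: in={u,w} out={d,u,w}
  L4: in={w} out=∅
  L5: in=∅ out=∅

Interference:
  d↔{u,w}
  i↔{w}
  p↔{w}
  u↔{d,w}
  w↔{d,i,p,u}

N(u) = ["d", "w"]

Answer: ["d", "w"]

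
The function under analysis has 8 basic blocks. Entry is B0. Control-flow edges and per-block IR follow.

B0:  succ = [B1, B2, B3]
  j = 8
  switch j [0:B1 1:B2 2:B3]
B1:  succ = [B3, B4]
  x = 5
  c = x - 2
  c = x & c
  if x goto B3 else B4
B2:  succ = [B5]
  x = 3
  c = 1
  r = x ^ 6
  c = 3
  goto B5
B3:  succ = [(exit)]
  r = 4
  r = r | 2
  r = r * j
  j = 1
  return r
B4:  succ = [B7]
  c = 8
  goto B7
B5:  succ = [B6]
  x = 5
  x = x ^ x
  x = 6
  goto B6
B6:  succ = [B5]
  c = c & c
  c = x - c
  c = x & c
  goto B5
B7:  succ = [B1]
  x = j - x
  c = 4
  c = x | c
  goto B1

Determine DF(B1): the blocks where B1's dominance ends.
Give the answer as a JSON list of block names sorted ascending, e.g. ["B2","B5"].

Answer: ["B1", "B3"]

Working:
idom tree: B1←B0 B2←B0 B3←B0 B4←B1 B5←B2 B6←B5 B7←B4
Dom∩ at merges:
  B1: preds {B0,B7}: {B0} ∩ {B0,B1,B4,B7} = {B0}; idom=B0
  B3: preds {B0,B1}: {B0} ∩ {B0,B1} = {B0}; idom=B0
  B5: preds {B2,B6}: {B0,B2} ∩ {B0,B2,B5,B6} = {B0,B2}; idom=B2

Frontier:
  B1←B0: walk · to B0
  B1←B7: walk B7→B4→B1 to B0
  B3←B0: walk · to B0
  B3←B1: walk B1 to B0
  B5←B2: walk · to B2
  B5←B6: walk B6→B5 to B2
  DF(B0)=∅
  DF(B1)={B1,B3}
  DF(B2)=∅
  DF(B3)=∅
  DF(B4)={B1}
  DF(B5)={B5}
  DF(B6)={B5}
  DF(B7)={B1}

DF(B1) = ["B1", "B3"]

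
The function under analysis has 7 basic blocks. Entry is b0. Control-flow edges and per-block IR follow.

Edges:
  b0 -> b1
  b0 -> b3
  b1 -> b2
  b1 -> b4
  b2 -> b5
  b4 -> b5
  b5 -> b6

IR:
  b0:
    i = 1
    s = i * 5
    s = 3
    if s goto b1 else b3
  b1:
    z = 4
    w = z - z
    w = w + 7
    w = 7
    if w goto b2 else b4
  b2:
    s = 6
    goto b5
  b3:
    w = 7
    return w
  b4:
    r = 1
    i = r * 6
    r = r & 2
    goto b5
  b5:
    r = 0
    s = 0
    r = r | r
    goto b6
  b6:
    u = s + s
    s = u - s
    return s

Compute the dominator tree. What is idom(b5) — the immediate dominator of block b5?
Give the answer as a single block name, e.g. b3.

Answer: b1

Working:
idom tree: b1←b0 b2←b1 b3←b0 b4←b1 b5←b1 b6←b5
Join-block Dom:
  b5: preds {b2,b4}: {b0,b1,b2} ∩ {b0,b1,b4} = {b0,b1}; idom=b1

idom(b5) = b1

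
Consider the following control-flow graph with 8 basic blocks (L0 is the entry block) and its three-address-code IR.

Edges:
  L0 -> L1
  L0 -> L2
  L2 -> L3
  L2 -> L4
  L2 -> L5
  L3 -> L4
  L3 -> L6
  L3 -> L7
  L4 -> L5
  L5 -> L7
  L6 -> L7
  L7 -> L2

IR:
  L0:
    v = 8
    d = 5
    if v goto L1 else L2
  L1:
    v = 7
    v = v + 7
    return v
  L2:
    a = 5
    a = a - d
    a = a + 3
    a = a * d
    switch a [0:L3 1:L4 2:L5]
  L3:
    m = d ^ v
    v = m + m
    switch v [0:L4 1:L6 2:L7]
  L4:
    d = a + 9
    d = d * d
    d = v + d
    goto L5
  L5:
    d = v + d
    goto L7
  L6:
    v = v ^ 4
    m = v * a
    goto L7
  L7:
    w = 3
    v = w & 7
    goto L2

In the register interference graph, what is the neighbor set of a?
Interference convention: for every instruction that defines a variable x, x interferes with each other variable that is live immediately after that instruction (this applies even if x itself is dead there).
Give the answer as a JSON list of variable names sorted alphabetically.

Block summaries:
  L0: def={d,v} ue=∅
  L1: def={v} ue=∅
  L2: def={a} ue={d}
  L3: def={m,v} ue={d,v}
  L4: def={d} ue={a,v}
  L5: def={d} ue={d,v}
  L6: def={m,v} ue={a,v}
  L7: def={v,w} ue=∅

Backward fixpoint:
  live L0: ∅→{d,v}
  live L1: ∅→∅
  live L2: {d,v}→{a,d,v}
  live L3: {a,d,v}→{a,d,v}
  live L4: {a,v}→{d,v}
  live L5: {d,v}→{d}
  live L6: {a,d,v}→{d}
  live L7: {d}→{d,v}

Interfere edges:
  a — {d,m,v}
  d — {a,m,v,w}
  m — {a,d}
  v — {a,d}
  w — {d}

N(a) = ["d", "m", "v"]

Answer: ["d", "m", "v"]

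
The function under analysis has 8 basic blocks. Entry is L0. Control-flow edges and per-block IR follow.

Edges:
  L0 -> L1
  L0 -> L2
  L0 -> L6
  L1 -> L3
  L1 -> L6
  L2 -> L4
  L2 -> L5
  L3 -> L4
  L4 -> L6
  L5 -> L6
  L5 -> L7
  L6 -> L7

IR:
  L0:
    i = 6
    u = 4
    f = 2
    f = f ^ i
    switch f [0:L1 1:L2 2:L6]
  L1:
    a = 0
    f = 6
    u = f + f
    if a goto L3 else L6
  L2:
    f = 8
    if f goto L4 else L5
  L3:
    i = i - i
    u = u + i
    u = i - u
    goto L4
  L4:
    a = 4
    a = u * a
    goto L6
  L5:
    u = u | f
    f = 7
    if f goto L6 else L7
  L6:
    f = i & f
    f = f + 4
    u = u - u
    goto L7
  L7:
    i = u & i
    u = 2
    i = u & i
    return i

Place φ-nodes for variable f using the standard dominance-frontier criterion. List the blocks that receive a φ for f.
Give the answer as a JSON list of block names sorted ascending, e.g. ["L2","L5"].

idom tree: L1←L0 L2←L0 L3←L1 L4←L0 L5←L2 L6←L0 L7←L0
Dom at joins:
  L4: preds {L2,L3}: {L0,L2} ∩ {L0,L1,L3} = {L0}; idom=L0
  L6: preds {L0,L1,L4,L5}: {L0} ∩ {L0,L1} ∩ {L0,L4} ∩ {L0,L2,L5} = {L0}; idom=L0
  L7: preds {L5,L6}: {L0,L2,L5} ∩ {L0,L6} = {L0}; idom=L0

Frontier:
  L4←L2: walk L2 to L0
  L4←L3: walk L3→L1 to L0
  L6←L0: walk · to L0
  L6←L1: walk L1 to L0
  L6←L4: walk L4 to L0
  L6←L5: walk L5→L2 to L0
  L7←L5: walk L5→L2 to L0
  L7←L6: walk L6 to L0
  DF(L0)=∅
  DF(L1)={L4,L6}
  DF(L2)={L4,L6,L7}
  DF(L3)={L4}
  DF(L4)={L6}
  DF(L5)={L6,L7}
  DF(L6)={L7}
  DF(L7)=∅

φ for f: defs {L0,L1,L2,L5,L6}
  DF⁺ = {L4,L6,L7}

Answer: ["L4", "L6", "L7"]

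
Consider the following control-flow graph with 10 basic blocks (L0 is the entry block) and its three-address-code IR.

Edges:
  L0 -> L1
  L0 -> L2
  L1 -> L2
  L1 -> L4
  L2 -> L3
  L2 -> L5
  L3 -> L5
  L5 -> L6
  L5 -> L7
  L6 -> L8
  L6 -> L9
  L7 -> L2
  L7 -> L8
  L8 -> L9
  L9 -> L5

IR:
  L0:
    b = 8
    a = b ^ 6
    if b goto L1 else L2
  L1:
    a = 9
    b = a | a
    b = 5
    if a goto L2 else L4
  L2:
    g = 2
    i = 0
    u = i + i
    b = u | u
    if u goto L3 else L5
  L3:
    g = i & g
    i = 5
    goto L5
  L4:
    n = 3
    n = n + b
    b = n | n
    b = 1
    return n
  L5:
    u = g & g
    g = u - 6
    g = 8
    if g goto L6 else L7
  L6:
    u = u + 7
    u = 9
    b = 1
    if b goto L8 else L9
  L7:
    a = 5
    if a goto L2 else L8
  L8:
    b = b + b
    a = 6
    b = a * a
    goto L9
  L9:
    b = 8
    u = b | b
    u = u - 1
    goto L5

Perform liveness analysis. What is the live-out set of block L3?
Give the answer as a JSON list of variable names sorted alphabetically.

Answer: ["b", "g"]

Working:
Per-block:
  L0: {a,b} / ∅
  L1: {a,b} / ∅
  L2: {b,g,i,u} / ∅
  L3: {g,i} / {g,i}
  L4: {b,n} / {b}
  L5: {g,u} / {g}
  L6: {b,u} / {u}
  L7: {a} / ∅
  L8: {a,b} / {b}
  L9: {b,u} / ∅

Liveness:
  live L0: ∅→∅
  live L1: ∅→{b}
  live L2: ∅→{b,g,i}
  live L3: {b,g,i}→{b,g}
  live L4: {b}→∅
  live L5: {b,g}→{b,g,u}
  live L6: {g,u}→{b,g}
  live L7: {b,g}→{b,g}
  live L8: {b,g}→{g}
  live L9: {g}→{b,g}

live-out(L3) = ["b", "g"]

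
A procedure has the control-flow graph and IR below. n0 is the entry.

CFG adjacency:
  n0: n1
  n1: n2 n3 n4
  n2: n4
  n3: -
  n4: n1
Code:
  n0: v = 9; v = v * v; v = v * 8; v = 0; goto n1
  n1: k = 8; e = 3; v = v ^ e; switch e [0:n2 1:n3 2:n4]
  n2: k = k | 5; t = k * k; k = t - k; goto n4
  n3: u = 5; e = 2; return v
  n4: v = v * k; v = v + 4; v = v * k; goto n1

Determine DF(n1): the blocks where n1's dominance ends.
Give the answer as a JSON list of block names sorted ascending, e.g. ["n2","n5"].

idom tree: n1←n0 n2←n1 n3←n1 n4←n1
Dom at joins:
  n1: preds {n0,n4}: {n0} ∩ {n0,n1,n4} = {n0}; idom=n0
  n4: preds {n1,n2}: {n0,n1} ∩ {n0,n1,n2} = {n0,n1}; idom=n1

Frontier:
  join n1 pred n0: · stop@n0
  join n1 pred n4: n4→n1 stop@n0
  join n4 pred n1: · stop@n1
  join n4 pred n2: n2 stop@n1
  n0 → ∅
  n1 → {n1}
  n2 → {n4}
  n3 → ∅
  n4 → {n1}

DF(n1) = ["n1"]

Answer: ["n1"]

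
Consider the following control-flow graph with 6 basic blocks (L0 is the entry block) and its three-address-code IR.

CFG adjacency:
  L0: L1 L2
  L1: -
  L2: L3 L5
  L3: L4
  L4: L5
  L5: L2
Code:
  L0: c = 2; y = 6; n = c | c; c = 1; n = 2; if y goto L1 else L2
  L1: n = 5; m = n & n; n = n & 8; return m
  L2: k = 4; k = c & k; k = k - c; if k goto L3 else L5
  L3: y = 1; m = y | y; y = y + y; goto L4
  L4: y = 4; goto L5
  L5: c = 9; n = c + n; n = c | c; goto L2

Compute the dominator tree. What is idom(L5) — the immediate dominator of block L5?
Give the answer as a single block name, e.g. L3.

idom tree: L1←L0 L2←L0 L3←L2 L4←L3 L5←L2
Join-block Dom:
  L2: preds {L0,L5}: {L0} ∩ {L0,L2,L5} = {L0}; idom=L0
  L5: preds {L2,L4}: {L0,L2} ∩ {L0,L2,L3,L4} = {L0,L2}; idom=L2

idom(L5) = L2

Answer: L2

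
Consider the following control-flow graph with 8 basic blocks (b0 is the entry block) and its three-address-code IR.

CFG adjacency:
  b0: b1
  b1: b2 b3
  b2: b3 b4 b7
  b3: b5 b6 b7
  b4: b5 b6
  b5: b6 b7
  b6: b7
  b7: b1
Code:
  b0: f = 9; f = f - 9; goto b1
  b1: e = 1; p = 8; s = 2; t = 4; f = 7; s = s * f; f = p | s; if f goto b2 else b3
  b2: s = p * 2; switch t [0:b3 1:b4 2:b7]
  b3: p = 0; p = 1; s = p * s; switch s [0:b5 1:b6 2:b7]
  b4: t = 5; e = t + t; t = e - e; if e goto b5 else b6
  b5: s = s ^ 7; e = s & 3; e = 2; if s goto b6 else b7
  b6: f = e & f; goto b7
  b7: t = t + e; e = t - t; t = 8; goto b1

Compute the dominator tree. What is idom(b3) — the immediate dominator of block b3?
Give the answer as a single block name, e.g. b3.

Answer: b1

Derivation:
idom tree: b1←b0 b2←b1 b3←b1 b4←b2 b5←b1 b6←b1 b7←b1
Join-block Dom:
  b1: preds {b0,b7}: {b0} ∩ {b0,b1,b7} = {b0}; idom=b0
  b3: preds {b1,b2}: {b0,b1} ∩ {b0,b1,b2} = {b0,b1}; idom=b1
  b5: preds {b3,b4}: {b0,b1,b3} ∩ {b0,b1,b2,b4} = {b0,b1}; idom=b1
  b6: preds {b3,b4,b5}: {b0,b1,b3} ∩ {b0,b1,b2,b4} ∩ {b0,b1,b5} = {b0,b1}; idom=b1
  b7: preds {b2,b3,b5,b6}: {b0,b1,b2} ∩ {b0,b1,b3} ∩ {b0,b1,b5} ∩ {b0,b1,b6} = {b0,b1}; idom=b1

idom(b3) = b1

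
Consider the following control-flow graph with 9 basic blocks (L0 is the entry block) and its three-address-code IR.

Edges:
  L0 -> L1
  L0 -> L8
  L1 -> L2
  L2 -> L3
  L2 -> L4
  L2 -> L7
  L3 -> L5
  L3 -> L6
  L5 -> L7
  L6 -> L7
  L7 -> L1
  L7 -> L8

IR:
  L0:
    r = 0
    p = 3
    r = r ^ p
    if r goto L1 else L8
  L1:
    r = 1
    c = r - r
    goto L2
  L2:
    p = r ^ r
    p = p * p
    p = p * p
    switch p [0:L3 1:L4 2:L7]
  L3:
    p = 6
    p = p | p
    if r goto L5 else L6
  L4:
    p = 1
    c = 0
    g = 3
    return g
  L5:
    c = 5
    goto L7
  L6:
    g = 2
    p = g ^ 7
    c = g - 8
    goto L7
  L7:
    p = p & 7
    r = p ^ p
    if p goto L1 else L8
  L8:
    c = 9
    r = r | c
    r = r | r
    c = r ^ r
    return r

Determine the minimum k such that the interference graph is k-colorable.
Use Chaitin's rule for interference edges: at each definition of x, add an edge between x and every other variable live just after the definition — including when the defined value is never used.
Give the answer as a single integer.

Answer: 3

Working:
Block summaries:
  L0: {p,r} / ∅
  L1: {c,r} / ∅
  L2: {p} / {r}
  L3: {p} / {r}
  L4: {c,g,p} / ∅
  L5: {c} / ∅
  L6: {c,g,p} / ∅
  L7: {p,r} / {p}
  L8: {c,r} / {r}

Live sets:
  L0 li=∅ lo={r}
  L1 li=∅ lo={r}
  L2 li={r} lo={p,r}
  L3 li={r} lo={p}
  L4 li=∅ lo=∅
  L5 li={p} lo={p}
  L6 li=∅ lo={p}
  L7 li={p} lo={r}
  L8 li={r} lo=∅

Conflict graph:
  c: {p,r}
  g: {p}
  p: {c,g,r}
  r: {c,p}

Registers:
  {c,p,r} pairwise interfere (3-clique) ⇒ χ ≥ 3
  assign c→R1 g→R1 p→R0 r→R2 — no edge inside a register ⇒ χ ≤ 3
  χ = 3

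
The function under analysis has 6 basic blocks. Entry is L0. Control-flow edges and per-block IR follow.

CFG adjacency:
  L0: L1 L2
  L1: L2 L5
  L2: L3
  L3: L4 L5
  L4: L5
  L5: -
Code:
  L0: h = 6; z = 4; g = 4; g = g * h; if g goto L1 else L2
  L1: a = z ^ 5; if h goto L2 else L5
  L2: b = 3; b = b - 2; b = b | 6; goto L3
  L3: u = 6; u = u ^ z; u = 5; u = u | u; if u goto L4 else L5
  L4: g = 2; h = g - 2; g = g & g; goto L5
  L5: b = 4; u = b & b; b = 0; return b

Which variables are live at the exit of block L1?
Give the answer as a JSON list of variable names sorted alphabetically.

def/use:
  L0 def {g,h,z} use ∅
  L1 def {a} use {h,z}
  L2 def {b} use ∅
  L3 def {u} use {z}
  L4 def {g,h} use ∅
  L5 def {b,u} use ∅

Liveness:
  live L0: ∅→{h,z}
  live L1: {h,z}→{z}
  live L2: {z}→{z}
  live L3: {z}→∅
  live L4: ∅→∅
  live L5: ∅→∅

live-out(L1) = ["z"]

Answer: ["z"]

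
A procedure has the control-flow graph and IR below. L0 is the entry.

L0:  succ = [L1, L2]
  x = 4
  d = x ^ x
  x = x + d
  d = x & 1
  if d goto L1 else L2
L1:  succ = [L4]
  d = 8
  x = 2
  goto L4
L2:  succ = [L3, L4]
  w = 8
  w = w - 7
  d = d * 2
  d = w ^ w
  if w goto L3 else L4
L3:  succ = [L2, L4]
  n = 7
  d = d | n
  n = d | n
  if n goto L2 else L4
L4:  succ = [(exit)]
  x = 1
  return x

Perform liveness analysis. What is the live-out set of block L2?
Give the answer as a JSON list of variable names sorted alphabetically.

Per-block:
  L0: def={d,x} ue=∅
  L1: def={d,x} ue=∅
  L2: def={d,w} ue={d}
  L3: def={d,n} ue={d}
  L4: def={x} ue=∅

Backward fixpoint:
  L0: in=∅ out={d}
  L1: in=∅ out=∅
  L2: in={d} out={d}
  L3: in={d} out={d}
  L4: in=∅ out=∅

live-out(L2) = ["d"]

Answer: ["d"]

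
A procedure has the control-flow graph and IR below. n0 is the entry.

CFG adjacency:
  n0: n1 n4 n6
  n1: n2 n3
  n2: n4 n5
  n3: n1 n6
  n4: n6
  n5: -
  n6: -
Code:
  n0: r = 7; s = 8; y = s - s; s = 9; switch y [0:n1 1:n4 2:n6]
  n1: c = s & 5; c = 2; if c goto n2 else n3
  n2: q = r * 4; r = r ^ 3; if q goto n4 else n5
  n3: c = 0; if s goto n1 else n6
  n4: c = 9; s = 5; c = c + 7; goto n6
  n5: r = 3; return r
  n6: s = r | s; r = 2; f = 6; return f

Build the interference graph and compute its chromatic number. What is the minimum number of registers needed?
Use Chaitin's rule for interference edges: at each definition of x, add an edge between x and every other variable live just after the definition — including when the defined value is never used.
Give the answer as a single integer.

Answer: 3

Analysis:
Per-block:
  n0 def {r,s,y} use ∅
  n1 def {c} use {s}
  n2 def {q,r} use {r}
  n3 def {c} use {s}
  n4 def {c,s} use ∅
  n5 def {r} use ∅
  n6 def {f,r,s} use {r,s}

Live sets:
  live n0: ∅→{r,s}
  live n1: {r,s}→{r,s}
  live n2: {r}→{r}
  live n3: {r,s}→{r,s}
  live n4: {r}→{r,s}
  live n5: ∅→∅
  live n6: {r,s}→∅

Interference:
  c↔{r,s}
  f↔∅
  q↔{r}
  r↔{c,q,s,y}
  s↔{c,r,y}
  y↔{r,s}

Registers:
  lower bound: {c,r,s} mutually conflict ⇒ χ ≥ 3
  3-colouring: R0={f,r}  R1={q,s}  R2={c,y}
  χ = 3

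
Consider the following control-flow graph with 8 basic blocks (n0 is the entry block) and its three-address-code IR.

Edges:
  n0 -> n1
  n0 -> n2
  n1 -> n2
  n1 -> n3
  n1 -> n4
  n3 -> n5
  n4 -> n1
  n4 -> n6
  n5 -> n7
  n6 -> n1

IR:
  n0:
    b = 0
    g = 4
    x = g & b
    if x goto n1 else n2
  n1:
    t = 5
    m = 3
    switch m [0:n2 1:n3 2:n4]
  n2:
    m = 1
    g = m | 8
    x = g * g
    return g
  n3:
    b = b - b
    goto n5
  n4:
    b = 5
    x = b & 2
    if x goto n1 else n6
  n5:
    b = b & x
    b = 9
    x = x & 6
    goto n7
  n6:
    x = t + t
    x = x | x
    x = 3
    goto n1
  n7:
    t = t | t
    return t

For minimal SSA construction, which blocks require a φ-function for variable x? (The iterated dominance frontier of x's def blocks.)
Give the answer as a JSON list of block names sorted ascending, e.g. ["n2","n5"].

Answer: ["n1", "n2"]

Derivation:
idom tree: n1←n0 n2←n0 n3←n1 n4←n1 n5←n3 n6←n4 n7←n5
Dom∩ at merges:
  n1: preds {n0,n4,n6}: {n0} ∩ {n0,n1,n4} ∩ {n0,n1,n4,n6} = {n0}; idom=n0
  n2: preds {n0,n1}: {n0} ∩ {n0,n1} = {n0}; idom=n0

Frontier:
  join n1 pred n0: · stop@n0
  join n1 pred n4: n4→n1 stop@n0
  join n1 pred n6: n6→n4→n1 stop@n0
  join n2 pred n0: · stop@n0
  join n2 pred n1: n1 stop@n0
  DF(n0)=∅
  DF(n1)={n1,n2}
  DF(n2)=∅
  DF(n3)=∅
  DF(n4)={n1}
  DF(n5)=∅
  DF(n6)={n1}
  DF(n7)=∅

φ for x: defs {n0,n2,n4,n5,n6}
  DF⁺ = {n1,n2}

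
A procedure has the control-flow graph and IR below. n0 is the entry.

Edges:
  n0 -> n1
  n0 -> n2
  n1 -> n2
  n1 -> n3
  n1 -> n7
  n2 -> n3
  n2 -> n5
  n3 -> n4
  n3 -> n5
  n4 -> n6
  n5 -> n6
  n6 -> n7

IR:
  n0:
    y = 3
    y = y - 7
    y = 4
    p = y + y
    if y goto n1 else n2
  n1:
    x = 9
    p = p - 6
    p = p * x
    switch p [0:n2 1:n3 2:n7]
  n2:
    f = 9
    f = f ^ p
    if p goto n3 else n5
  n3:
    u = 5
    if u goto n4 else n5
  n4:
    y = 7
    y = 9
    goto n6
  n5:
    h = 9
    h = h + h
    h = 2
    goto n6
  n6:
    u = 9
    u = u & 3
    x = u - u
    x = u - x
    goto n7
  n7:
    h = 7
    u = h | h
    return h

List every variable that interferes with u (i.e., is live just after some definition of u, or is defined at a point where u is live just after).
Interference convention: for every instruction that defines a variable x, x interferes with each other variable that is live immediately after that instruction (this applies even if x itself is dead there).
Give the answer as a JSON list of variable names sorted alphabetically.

def/use:
  n0: {p,y} / ∅
  n1: {p,x} / {p}
  n2: {f} / {p}
  n3: {u} / ∅
  n4: {y} / ∅
  n5: {h} / ∅
  n6: {u,x} / ∅
  n7: {h,u} / ∅

Backward fixpoint:
  live n0: ∅→{p}
  live n1: {p}→{p}
  live n2: {p}→∅
  live n3: ∅→∅
  live n4: ∅→∅
  live n5: ∅→∅
  live n6: ∅→∅
  live n7: ∅→∅

Conflict graph:
  f: {p}
  h: {u}
  p: {f,x,y}
  u: {h,x}
  x: {p,u}
  y: {p}

N(u) = ["h", "x"]

Answer: ["h", "x"]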